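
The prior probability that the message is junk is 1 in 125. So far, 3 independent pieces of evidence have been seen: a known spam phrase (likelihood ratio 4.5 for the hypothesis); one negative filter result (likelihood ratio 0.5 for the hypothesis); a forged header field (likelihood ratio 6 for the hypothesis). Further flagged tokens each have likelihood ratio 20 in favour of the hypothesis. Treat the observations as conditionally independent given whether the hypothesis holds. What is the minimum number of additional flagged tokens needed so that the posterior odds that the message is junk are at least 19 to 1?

Prior odds = 0.008/0.992 = 1/124.
Combined Bayes factor of the evidence already in hand = 4.5 × 0.5 × 6 = 13.5.
Odds after that evidence = (1/124) × 13.5 = 27/248.
Target odds = 19.
Need 20ⁿ ≥ 19 ÷ (27/248) = 4712/27.
20¹ = 20 falls short of 4712/27 but 20² = 400 reaches it, so n = 2.

2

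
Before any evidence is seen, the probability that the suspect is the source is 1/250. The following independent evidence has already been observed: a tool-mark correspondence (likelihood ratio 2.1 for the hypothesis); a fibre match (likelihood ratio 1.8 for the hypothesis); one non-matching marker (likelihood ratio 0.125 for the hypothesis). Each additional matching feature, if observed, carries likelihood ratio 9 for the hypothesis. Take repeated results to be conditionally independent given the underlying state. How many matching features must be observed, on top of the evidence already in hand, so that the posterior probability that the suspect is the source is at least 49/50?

5

Prior odds = 0.004/0.996 = 1/249.
Combined Bayes factor of the evidence already in hand = 2.1 × 1.8 × 0.125 = 0.4725.
Odds after that evidence = (1/249) × 0.4725 = 63/33200.
Target odds = 0.98/0.02 = 49.
Need 9ⁿ ≥ 49 ÷ (63/33200) = 232400/9.
9⁴ = 6561 falls short of 232400/9 but 9⁵ = 59049 reaches it, so n = 5.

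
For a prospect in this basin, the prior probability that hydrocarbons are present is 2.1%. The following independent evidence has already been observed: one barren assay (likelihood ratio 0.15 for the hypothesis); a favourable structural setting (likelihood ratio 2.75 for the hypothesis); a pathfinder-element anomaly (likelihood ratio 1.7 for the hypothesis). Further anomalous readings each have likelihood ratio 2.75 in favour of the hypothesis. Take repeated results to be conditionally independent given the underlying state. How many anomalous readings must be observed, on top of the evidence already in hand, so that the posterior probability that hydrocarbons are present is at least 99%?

Prior odds = 0.021/0.979 = 21/979.
Combined Bayes factor of the evidence already in hand = 0.15 × 2.75 × 1.7 = 0.70125.
Odds after that evidence = (21/979) × 0.70125 = 1071/71200.
Target odds = 0.99/0.01 = 99.
Need 2.75ⁿ ≥ 99 ÷ (1071/71200) = 783200/119.
2.75⁸ = 214358881/65536 falls short of 783200/119 but 2.75⁹ ≈8994.86 reaches it, so n = 9.

9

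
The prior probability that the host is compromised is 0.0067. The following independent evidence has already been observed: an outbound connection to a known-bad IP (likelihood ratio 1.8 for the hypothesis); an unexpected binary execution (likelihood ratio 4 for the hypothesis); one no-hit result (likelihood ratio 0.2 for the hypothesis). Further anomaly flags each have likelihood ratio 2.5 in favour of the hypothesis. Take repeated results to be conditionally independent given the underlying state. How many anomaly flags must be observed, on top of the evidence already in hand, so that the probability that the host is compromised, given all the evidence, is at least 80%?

7

Prior odds = 0.0067/0.9933 = 67/9933.
Combined Bayes factor of the evidence already in hand = 1.8 × 4 × 0.2 = 1.44.
Odds after that evidence = (67/9933) × 1.44 = 804/82775.
Target odds = 0.8/0.2 = 4.
Need 2.5ⁿ ≥ 4 ÷ (804/82775) = 82775/201.
2.5⁶ = 244.140625 falls short of 82775/201 but 2.5⁷ = 610.3515625 reaches it, so n = 7.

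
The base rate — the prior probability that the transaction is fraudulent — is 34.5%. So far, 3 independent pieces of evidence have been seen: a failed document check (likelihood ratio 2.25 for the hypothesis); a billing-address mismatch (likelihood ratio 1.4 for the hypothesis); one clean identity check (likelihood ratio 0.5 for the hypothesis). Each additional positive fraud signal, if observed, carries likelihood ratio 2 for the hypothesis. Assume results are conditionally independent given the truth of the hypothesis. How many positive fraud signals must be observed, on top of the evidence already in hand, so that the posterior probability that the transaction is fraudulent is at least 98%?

6

Prior odds = 0.345/0.655 = 69/131.
Combined Bayes factor of the evidence already in hand = 2.25 × 1.4 × 0.5 = 1.575.
Odds after that evidence = (69/131) × 1.575 = 4347/5240.
Target odds = 0.98/0.02 = 49.
Need 2ⁿ ≥ 49 ÷ (4347/5240) = 36680/621.
2⁵ = 32 falls short of 36680/621 but 2⁶ = 64 reaches it, so n = 6.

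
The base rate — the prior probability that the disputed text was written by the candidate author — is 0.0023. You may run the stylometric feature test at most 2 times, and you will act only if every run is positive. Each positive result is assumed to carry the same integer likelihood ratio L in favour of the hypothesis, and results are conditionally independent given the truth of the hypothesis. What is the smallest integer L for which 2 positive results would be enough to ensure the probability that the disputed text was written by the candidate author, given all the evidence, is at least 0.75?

Prior odds = 0.0023/0.9977 = 23/9977.
Target odds = 0.75/0.25 = 3.
Need L² ≥ 3 ÷ (23/9977) = 29931/23.
36² = 1296 < 29931/23 ≤ 1369 = 37², so L = 37.

37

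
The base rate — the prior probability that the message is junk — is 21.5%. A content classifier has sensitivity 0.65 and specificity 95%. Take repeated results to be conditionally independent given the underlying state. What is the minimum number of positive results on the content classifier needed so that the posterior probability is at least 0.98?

Prior odds: 0.215 ÷ 0.785 = 43/157.
False-positive rate = 1 − 0.95 = 0.05; likelihood ratio of a positive = 0.65/0.05 = 13.
Target posterior odds = 0.98/0.02 = 49.
Need (43/157) × 13ⁿ ≥ 49, i.e. 13ⁿ ≥ 7693/43.
13² = 169 falls short of 7693/43 but 13³ = 2197 reaches it, so n = 3.

3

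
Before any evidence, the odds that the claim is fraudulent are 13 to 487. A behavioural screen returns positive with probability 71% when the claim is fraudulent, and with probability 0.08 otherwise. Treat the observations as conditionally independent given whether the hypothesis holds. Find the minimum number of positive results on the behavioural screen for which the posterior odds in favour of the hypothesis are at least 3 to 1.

3

Prior odds = 13/487.
Likelihood ratio of a positive result = 0.71/0.08 = 8.875.
Target odds = 3.
Need (13/487) × 8.875ⁿ ≥ 3, i.e. 8.875ⁿ ≥ 1461/13.
8.875² = 78.765625 falls short of 1461/13 but 8.875³ = 357911/512 reaches it, so n = 3.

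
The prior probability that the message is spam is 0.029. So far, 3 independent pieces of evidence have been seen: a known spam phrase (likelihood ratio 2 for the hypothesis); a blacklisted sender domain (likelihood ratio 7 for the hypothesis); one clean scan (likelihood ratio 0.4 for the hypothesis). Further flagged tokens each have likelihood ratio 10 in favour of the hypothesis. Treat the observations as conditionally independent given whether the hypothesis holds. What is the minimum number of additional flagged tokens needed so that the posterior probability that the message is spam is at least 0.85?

2

Prior odds = 0.029/0.971 = 29/971.
Combined Bayes factor of the evidence already in hand = 2 × 7 × 0.4 = 5.6.
Odds after that evidence = (29/971) × 5.6 = 812/4855.
Target odds = 0.85/0.15 = 17/3.
Need 10ⁿ ≥ 17/3 ÷ (812/4855) = 82535/2436.
10¹ = 10 falls short of 82535/2436 but 10² = 100 reaches it, so n = 2.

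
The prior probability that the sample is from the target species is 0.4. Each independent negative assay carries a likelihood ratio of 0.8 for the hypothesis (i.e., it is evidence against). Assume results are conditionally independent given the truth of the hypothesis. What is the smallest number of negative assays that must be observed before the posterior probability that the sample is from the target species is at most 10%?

Prior odds = 0.4/0.6 = 2/3.
Likelihood ratio per negative assay = 0.8.
Target posterior odds = 0.1/0.9 = 1/9.
Require 0.8ⁿ ≤ 1/9 ÷ (2/3) = 1/6.
0.8⁸ = 65536/390625 is still above 1/6 but 0.8⁹ = 262144/1953125 is at or below it, so n = 9.

9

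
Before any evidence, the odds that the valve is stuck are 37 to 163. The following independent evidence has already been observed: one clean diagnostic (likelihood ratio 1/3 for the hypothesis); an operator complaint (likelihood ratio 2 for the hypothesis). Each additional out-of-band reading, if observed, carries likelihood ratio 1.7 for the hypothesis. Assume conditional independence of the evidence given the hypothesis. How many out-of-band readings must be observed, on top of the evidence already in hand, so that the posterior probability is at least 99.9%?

Prior odds = 37/163.
Combined Bayes factor of the evidence already in hand = (1/3) × 2 = 2/3.
Odds after that evidence = (37/163) × 2/3 = 74/489.
Target odds = 0.999/0.001 = 999.
Need 1.7ⁿ ≥ 999 ÷ (74/489) = 6601.5.
1.7¹⁶ ≈4866.12 falls short of 6601.5 but 1.7¹⁷ ≈8272.4 reaches it, so n = 17.

17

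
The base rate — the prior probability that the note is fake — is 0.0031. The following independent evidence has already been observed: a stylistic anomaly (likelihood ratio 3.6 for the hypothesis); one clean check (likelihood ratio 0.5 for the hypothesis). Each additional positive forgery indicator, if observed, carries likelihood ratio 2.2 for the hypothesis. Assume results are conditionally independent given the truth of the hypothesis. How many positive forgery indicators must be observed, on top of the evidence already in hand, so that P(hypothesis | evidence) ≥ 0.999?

16

Prior odds = 0.0031/0.9969 = 31/9969.
Combined Bayes factor of the evidence already in hand = 3.6 × 0.5 = 1.8.
Odds after that evidence = (31/9969) × 1.8 = 93/16615.
Target odds = 0.999/0.001 = 999.
Need 2.2ⁿ ≥ 999 ÷ (93/16615) = 5532795/31.
2.2¹⁵ ≈136880 falls short of 5532795/31 but 2.2¹⁶ ≈301136 reaches it, so n = 16.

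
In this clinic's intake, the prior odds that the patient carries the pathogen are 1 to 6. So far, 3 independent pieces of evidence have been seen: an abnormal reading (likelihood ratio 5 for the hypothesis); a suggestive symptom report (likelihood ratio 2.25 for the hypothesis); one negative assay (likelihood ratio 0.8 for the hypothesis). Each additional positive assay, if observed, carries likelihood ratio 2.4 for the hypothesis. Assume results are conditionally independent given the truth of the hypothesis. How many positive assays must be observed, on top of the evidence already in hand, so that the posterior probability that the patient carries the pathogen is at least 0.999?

8

Prior odds = 1/6.
Combined Bayes factor of the evidence already in hand = 5 × 2.25 × 0.8 = 9.
Odds after that evidence = (1/6) × 9 = 1.5.
Target odds = 0.999/0.001 = 999.
Need 2.4ⁿ ≥ 999 ÷ 1.5 = 666.
2.4⁷ = 35831808/78125 falls short of 666 but 2.4⁸ = 429981696/390625 reaches it, so n = 8.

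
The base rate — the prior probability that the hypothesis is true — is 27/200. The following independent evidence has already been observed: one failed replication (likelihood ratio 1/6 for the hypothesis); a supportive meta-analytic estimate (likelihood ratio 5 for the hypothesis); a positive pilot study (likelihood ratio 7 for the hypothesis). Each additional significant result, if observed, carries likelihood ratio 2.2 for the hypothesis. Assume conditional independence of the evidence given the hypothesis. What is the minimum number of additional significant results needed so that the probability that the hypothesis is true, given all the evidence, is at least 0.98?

6

Prior odds = 0.135/0.865 = 27/173.
Combined Bayes factor of the evidence already in hand = (1/6) × 5 × 7 = 35/6.
Odds after that evidence = (27/173) × 35/6 = 315/346.
Target odds = 0.98/0.02 = 49.
Need 2.2ⁿ ≥ 49 ÷ (315/346) = 2422/45.
2.2⁵ = 51.53632 falls short of 2422/45 but 2.2⁶ = 1771561/15625 reaches it, so n = 6.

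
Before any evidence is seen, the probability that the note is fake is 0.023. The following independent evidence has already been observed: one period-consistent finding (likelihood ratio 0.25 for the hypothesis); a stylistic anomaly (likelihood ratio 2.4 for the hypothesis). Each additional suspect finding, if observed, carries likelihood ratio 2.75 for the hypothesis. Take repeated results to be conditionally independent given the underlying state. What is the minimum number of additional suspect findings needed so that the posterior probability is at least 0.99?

9

Prior odds = 0.023/0.977 = 23/977.
Combined Bayes factor of the evidence already in hand = 0.25 × 2.4 = 0.6.
Odds after that evidence = (23/977) × 0.6 = 69/4885.
Target odds = 0.99/0.01 = 99.
Need 2.75ⁿ ≥ 99 ÷ (69/4885) = 161205/23.
2.75⁸ = 214358881/65536 falls short of 161205/23 but 2.75⁹ ≈8994.86 reaches it, so n = 9.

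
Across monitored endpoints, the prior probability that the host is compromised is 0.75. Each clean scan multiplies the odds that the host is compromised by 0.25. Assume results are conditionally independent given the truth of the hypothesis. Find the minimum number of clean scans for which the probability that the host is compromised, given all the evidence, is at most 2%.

4

Prior odds = 0.75/0.25 = 3.
Likelihood ratio per clean scan = 0.25.
Target posterior odds = 0.02/0.98 = 1/49.
Need 3 × 0.25ⁿ ≤ 1/49, i.e. 0.25ⁿ ≤ 1/147.
0.25³ = 0.015625 is still above 1/147 but 0.25⁴ = 0.00390625 is at or below it, so n = 4.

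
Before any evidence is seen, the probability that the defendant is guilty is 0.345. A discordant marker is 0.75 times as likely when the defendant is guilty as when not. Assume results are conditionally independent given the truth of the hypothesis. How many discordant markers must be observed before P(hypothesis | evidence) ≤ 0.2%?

20

Prior odds = 0.345/0.655 = 69/131.
Likelihood ratio per discordant marker = 0.75.
Target posterior odds = 0.002/0.998 = 1/499.
Need (69/131) × 0.75ⁿ ≤ 1/499, i.e. 0.75ⁿ ≤ 131/34431.
0.75¹⁹ ≈0.00422828 is still above 131/34431 but 0.75²⁰ ≈0.00317121 is at or below it, so n = 20.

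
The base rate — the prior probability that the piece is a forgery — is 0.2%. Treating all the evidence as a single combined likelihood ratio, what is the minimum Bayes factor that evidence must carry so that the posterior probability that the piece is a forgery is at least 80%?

1996

Prior odds = 0.002/0.998 = 1/499.
Target odds = 0.8/0.2 = 4.
Required Bayes factor = 4 ÷ (1/499) = 1996.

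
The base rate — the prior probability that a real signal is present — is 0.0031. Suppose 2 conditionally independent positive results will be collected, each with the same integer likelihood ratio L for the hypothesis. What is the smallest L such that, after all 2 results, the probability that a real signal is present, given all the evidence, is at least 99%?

Prior odds = 0.0031/0.9969 = 31/9969.
Target odds = 0.99/0.01 = 99.
Need L² ≥ 99 ÷ (31/9969) = 986931/31.
178² = 31684 < 986931/31 ≤ 32041 = 179², so L = 179.

179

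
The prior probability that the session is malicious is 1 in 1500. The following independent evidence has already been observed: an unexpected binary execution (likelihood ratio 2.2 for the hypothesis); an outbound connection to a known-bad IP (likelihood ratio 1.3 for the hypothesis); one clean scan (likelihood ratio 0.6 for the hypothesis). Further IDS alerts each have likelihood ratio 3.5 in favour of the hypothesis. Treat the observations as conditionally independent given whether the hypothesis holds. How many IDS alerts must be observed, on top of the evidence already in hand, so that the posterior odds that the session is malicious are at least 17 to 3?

7

Prior odds = (1/1500)/(1499/1500) = 1/1499.
Combined Bayes factor of the evidence already in hand = 2.2 × 1.3 × 0.6 = 1.716.
Odds after that evidence = (1/1499) × 1.716 = 429/374750.
Target odds = 17/3.
Need 3.5ⁿ ≥ 17/3 ÷ (429/374750) = 6370750/1287.
3.5⁶ = 1838.265625 falls short of 6370750/1287 but 3.5⁷ = 823543/128 reaches it, so n = 7.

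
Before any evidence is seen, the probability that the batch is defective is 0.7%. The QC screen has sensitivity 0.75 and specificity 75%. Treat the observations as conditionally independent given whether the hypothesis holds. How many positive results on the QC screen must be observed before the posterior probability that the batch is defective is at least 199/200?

10

Prior odds: 0.007 ÷ 0.993 = 7/993.
False-positive rate = 1 − 0.75 = 0.25; likelihood ratio of a positive = 0.75/0.25 = 3.
Target posterior odds = 0.995/0.005 = 199.
Require 3ⁿ ≥ 199 ÷ (7/993) = 197607/7.
3⁹ = 19683 falls short of 197607/7 but 3¹⁰ = 59049 reaches it, so n = 10.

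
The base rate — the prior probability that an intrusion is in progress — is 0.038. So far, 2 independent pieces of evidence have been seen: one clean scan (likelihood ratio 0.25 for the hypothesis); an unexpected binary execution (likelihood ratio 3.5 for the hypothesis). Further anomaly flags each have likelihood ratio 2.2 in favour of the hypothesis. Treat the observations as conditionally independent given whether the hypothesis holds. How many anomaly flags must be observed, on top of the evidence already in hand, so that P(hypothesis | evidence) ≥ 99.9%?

Prior odds = 0.038/0.962 = 19/481.
Combined Bayes factor of the evidence already in hand = 0.25 × 3.5 = 0.875.
Odds after that evidence = (19/481) × 0.875 = 133/3848.
Target odds = 0.999/0.001 = 999.
Need 2.2ⁿ ≥ 999 ÷ (133/3848) = 3844152/133.
2.2¹³ ≈28281 falls short of 3844152/133 but 2.2¹⁴ ≈62218.2 reaches it, so n = 14.

14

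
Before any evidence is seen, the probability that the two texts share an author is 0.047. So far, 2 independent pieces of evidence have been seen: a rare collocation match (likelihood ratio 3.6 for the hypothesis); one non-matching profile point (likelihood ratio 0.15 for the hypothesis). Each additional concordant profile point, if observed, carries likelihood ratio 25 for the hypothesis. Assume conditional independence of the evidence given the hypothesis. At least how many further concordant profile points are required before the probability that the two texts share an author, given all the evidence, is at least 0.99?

Prior odds = 0.047/0.953 = 47/953.
Combined Bayes factor of the evidence already in hand = 3.6 × 0.15 = 0.54.
Odds after that evidence = (47/953) × 0.54 = 1269/47650.
Target odds = 0.99/0.01 = 99.
Need 25ⁿ ≥ 99 ÷ (1269/47650) = 524150/141.
25² = 625 falls short of 524150/141 but 25³ = 15625 reaches it, so n = 3.

3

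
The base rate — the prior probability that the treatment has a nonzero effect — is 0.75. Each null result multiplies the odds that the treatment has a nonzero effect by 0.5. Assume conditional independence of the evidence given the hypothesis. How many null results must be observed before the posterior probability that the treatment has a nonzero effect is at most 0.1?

5

Prior odds: 0.75 ÷ 0.25 = 3.
Likelihood ratio per null result = 0.5.
Target odds: 0.1 ÷ 0.9 = 1/9.
Require 0.5ⁿ ≤ 1/9 ÷ 3 = 1/27.
0.5⁴ = 0.0625 is still above 1/27 but 0.5⁵ = 0.03125 is at or below it, so n = 5.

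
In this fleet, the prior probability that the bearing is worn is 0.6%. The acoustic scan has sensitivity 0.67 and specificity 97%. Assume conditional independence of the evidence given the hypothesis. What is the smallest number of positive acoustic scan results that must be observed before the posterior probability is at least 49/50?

3

Prior odds = 0.006/0.994 = 3/497.
False-positive rate = 1 − 0.97 = 0.03; likelihood ratio of a positive = 0.67/0.03 = 67/3.
Target odds: 0.98 ÷ 0.02 = 49.
Require (67/3)ⁿ ≥ 49 ÷ (3/497) = 24353/3.
(67/3)² = 4489/9 falls short of 24353/3 but (67/3)³ = 300763/27 reaches it, so n = 3.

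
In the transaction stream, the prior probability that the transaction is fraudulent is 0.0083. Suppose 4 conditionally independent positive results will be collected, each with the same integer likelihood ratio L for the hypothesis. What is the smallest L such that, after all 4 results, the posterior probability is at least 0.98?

9

Prior odds = 0.0083/0.9917 = 83/9917.
Target odds = 0.98/0.02 = 49.
Need L⁴ ≥ 49 ÷ (83/9917) = 485933/83.
8⁴ = 4096 < 485933/83 ≤ 6561 = 9⁴, so L = 9.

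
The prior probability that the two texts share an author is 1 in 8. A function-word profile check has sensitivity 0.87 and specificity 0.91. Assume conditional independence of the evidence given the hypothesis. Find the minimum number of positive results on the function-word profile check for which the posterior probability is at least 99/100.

3

Prior odds = 0.125/0.875 = 1/7.
False-positive rate = 1 − 0.91 = 0.09; likelihood ratio of a positive = 0.87/0.09 = 29/3.
Target odds: 0.99 ÷ 0.01 = 99.
Require (29/3)ⁿ ≥ 99 ÷ (1/7) = 693.
(29/3)² = 841/9 falls short of 693 but (29/3)³ = 24389/27 reaches it, so n = 3.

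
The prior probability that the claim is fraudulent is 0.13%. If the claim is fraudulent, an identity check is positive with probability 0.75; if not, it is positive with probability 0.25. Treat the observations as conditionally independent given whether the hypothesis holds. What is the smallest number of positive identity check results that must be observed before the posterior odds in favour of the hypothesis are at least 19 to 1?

Prior odds = 0.0013/0.9987 = 13/9987.
Likelihood ratio of a positive = 0.75/0.25 = 3.
Target odds = 19.
Need (13/9987) × 3ⁿ ≥ 19, i.e. 3ⁿ ≥ 189753/13.
3⁸ = 6561 falls short of 189753/13 but 3⁹ = 19683 reaches it, so n = 9.

9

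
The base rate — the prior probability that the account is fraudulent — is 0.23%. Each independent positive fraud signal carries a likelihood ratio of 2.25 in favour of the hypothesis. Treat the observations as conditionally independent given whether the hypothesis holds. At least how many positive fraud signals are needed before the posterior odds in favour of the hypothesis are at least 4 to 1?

Prior odds = 0.0023/0.9977 = 23/9977.
Likelihood ratio per positive fraud signal = 2.25.
Target odds = 4.
Need (23/9977) × 2.25ⁿ ≥ 4, i.e. 2.25ⁿ ≥ 39908/23.
2.25⁹ = 387420489/262144 falls short of 39908/23 but 2.25¹⁰ ≈3325.26 reaches it, so n = 10.

10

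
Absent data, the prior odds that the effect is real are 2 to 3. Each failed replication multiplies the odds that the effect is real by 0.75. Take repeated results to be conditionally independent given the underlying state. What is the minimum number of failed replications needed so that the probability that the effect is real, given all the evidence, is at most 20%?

4

Prior odds = 2/3.
Likelihood ratio per failed replication = 0.75.
Target odds: 0.2 ÷ 0.8 = 0.25.
Require 0.75ⁿ ≤ 0.25 ÷ (2/3) = 0.375.
0.75³ = 0.421875 is still above 0.375 but 0.75⁴ = 0.31640625 is at or below it, so n = 4.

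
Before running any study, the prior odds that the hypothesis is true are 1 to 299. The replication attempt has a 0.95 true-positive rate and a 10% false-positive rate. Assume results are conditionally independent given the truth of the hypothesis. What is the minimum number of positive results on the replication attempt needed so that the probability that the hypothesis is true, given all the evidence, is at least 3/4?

4

Prior odds = 1/299.
Likelihood ratio of a positive result = 0.95/0.1 = 9.5.
Target odds: 0.75 ÷ 0.25 = 3.
Need (1/299) × 9.5ⁿ ≥ 3, i.e. 9.5ⁿ ≥ 897.
9.5³ = 857.375 falls short of 897 but 9.5⁴ = 8145.0625 reaches it, so n = 4.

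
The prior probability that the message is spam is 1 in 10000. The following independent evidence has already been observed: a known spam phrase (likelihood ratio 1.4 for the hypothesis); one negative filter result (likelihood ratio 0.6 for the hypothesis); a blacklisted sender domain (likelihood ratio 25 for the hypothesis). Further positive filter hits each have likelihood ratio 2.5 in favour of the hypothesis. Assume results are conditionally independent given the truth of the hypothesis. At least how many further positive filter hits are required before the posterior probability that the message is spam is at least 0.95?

Prior odds = 0.0001/0.9999 = 1/9999.
Combined Bayes factor of the evidence already in hand = 1.4 × 0.6 × 25 = 21.
Odds after that evidence = (1/9999) × 21 = 7/3333.
Target odds = 0.95/0.05 = 19.
Need 2.5ⁿ ≥ 19 ÷ (7/3333) = 63327/7.
2.5⁹ = 1953125/512 falls short of 63327/7 but 2.5¹⁰ = 9765625/1024 reaches it, so n = 10.

10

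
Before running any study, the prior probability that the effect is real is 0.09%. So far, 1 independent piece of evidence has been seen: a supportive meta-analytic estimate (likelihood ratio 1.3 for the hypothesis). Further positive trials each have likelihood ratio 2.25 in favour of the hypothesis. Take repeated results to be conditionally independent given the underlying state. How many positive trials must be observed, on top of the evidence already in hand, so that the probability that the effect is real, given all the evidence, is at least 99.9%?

17

Prior odds = 0.0009/0.9991 = 9/9991.
Bayes factor of the evidence already in hand = 1.3.
Odds after that evidence = (9/9991) × 1.3 = 117/99910.
Target odds = 0.999/0.001 = 999.
Need 2.25ⁿ ≥ 999 ÷ (117/99910) = 11090010/13.
2.25¹⁶ ≈431440 falls short of 11090010/13 but 2.25¹⁷ ≈970740 reaches it, so n = 17.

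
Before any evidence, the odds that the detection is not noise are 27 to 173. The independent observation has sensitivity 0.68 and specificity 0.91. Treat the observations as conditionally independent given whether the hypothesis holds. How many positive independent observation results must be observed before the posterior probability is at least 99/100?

Prior odds = 27/173.
False-positive rate = 1 − 0.91 = 0.09; likelihood ratio of a positive = 0.68/0.09 = 68/9.
Target odds: 0.99 ÷ 0.01 = 99.
Require (68/9)ⁿ ≥ 99 ÷ (27/173) = 1903/3.
(68/9)³ = 314432/729 falls short of 1903/3 but (68/9)⁴ = 21381376/6561 reaches it, so n = 4.

4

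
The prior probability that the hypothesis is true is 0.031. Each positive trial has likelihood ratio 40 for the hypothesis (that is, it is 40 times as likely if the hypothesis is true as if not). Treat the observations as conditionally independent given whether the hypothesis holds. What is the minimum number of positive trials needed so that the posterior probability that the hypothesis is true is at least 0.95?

2

Prior odds = 0.031/0.969 = 31/969.
Likelihood ratio per positive trial = 40.
Target posterior odds = 0.95/0.05 = 19.
Require 40ⁿ ≥ 19 ÷ (31/969) = 18411/31.
40¹ = 40 falls short of 18411/31 but 40² = 1600 reaches it, so n = 2.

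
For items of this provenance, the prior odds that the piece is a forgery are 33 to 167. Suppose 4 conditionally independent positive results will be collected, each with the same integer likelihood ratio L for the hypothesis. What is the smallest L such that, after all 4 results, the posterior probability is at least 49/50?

Prior odds = 33/167.
Target odds = 0.98/0.02 = 49.
Need L⁴ ≥ 49 ÷ (33/167) = 8183/33.
3⁴ = 81 < 8183/33 ≤ 256 = 4⁴, so L = 4.

4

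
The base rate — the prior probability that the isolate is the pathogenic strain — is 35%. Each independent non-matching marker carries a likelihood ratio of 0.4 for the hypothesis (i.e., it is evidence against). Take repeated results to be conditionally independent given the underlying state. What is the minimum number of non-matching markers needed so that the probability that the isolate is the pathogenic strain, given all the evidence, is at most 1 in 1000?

Prior odds: 0.35 ÷ 0.65 = 7/13.
Likelihood ratio per non-matching marker = 0.4.
Target posterior odds = 0.001/0.999 = 1/999.
Need (7/13) × 0.4ⁿ ≤ 1/999, i.e. 0.4ⁿ ≤ 13/6993.
0.4⁶ = 64/15625 is still above 13/6993 but 0.4⁷ = 128/78125 is at or below it, so n = 7.

7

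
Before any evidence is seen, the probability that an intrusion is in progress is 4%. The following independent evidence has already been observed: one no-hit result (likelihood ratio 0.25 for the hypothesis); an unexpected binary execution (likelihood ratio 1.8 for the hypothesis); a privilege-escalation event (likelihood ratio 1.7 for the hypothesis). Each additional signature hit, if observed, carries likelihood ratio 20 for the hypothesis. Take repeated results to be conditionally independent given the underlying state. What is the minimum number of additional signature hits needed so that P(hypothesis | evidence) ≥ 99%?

Prior odds = 0.04/0.96 = 1/24.
Combined Bayes factor of the evidence already in hand = 0.25 × 1.8 × 1.7 = 0.765.
Odds after that evidence = (1/24) × 0.765 = 0.031875.
Target odds = 0.99/0.01 = 99.
Need 20ⁿ ≥ 99 ÷ 0.031875 = 52800/17.
20² = 400 falls short of 52800/17 but 20³ = 8000 reaches it, so n = 3.

3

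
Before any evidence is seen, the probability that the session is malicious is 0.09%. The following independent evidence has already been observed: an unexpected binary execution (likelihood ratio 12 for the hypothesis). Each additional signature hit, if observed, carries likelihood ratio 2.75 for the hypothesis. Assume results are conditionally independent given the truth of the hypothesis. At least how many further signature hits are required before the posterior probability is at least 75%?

Prior odds = 0.0009/0.9991 = 9/9991.
Bayes factor of the evidence already in hand = 12.
Odds after that evidence = (9/9991) × 12 = 108/9991.
Target odds = 0.75/0.25 = 3.
Need 2.75ⁿ ≥ 3 ÷ (108/9991) = 9991/36.
2.75⁵ = 161051/1024 falls short of 9991/36 but 2.75⁶ = 1771561/4096 reaches it, so n = 6.

6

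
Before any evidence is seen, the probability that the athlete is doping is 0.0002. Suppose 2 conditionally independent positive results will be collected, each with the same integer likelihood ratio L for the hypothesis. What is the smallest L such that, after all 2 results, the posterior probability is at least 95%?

309

Prior odds = 0.0002/0.9998 = 1/4999.
Target odds = 0.95/0.05 = 19.
Need L² ≥ 19 ÷ (1/4999) = 94981.
308² = 94864 < 94981 ≤ 95481 = 309², so L = 309.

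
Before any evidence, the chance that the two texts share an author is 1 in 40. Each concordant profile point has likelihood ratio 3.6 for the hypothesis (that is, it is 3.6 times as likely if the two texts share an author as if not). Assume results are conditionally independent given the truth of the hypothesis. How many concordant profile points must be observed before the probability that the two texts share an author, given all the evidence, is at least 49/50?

6

Prior odds: 0.025 ÷ 0.975 = 1/39.
Likelihood ratio per concordant profile point = 3.6.
Target posterior odds = 0.98/0.02 = 49.
Need (1/39) × 3.6ⁿ ≥ 49, i.e. 3.6ⁿ ≥ 1911.
3.6⁵ = 604.66176 falls short of 1911 but 3.6⁶ = 34012224/15625 reaches it, so n = 6.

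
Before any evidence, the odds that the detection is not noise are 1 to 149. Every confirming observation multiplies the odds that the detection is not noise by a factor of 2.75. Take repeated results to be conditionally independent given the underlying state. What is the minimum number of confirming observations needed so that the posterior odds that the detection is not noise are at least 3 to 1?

7

Prior odds = 1/149.
Likelihood ratio per confirming observation = 2.75.
Target odds = 3.
Need (1/149) × 2.75ⁿ ≥ 3, i.e. 2.75ⁿ ≥ 447.
2.75⁶ = 1771561/4096 falls short of 447 but 2.75⁷ = 19487171/16384 reaches it, so n = 7.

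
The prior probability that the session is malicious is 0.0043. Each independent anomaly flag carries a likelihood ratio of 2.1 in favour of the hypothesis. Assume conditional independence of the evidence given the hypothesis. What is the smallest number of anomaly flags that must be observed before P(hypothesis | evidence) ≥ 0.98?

Prior odds: 0.0043 ÷ 0.9957 = 43/9957.
Likelihood ratio per anomaly flag = 2.1.
Target odds: 0.98 ÷ 0.02 = 49.
Need (43/9957) × 2.1ⁿ ≥ 49, i.e. 2.1ⁿ ≥ 487893/43.
2.1¹² ≈7355.83 falls short of 487893/43 but 2.1¹³ ≈15447.2 reaches it, so n = 13.

13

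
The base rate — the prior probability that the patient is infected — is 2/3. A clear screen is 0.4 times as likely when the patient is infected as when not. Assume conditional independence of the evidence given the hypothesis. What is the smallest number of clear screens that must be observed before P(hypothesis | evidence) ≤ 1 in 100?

Prior odds: (2/3) ÷ (1/3) = 2.
Likelihood ratio per clear screen = 0.4.
Target odds: 0.01 ÷ 0.99 = 1/99.
Need 2 × 0.4ⁿ ≤ 1/99, i.e. 0.4ⁿ ≤ 1/198.
0.4⁵ = 0.01024 is still above 1/198 but 0.4⁶ = 64/15625 is at or below it, so n = 6.

6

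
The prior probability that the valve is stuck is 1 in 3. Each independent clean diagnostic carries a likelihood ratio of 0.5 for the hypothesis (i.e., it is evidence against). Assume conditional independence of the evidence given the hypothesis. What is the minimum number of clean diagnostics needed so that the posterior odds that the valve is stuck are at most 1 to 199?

7

Prior odds: (1/3) ÷ (2/3) = 0.5.
Likelihood ratio per clean diagnostic = 0.5.
Target odds = 1/199.
Require 0.5ⁿ ≤ 1/199 ÷ 0.5 = 2/199.
0.5⁶ = 0.015625 is still above 2/199 but 0.5⁷ = 0.0078125 is at or below it, so n = 7.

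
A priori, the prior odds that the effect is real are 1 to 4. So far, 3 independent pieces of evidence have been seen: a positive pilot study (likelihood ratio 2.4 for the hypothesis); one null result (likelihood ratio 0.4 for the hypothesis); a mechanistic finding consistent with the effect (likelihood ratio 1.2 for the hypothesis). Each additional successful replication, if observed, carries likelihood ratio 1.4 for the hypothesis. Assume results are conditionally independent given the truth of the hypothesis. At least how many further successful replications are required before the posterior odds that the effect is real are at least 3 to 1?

Prior odds = 0.25.
Combined Bayes factor of the evidence already in hand = 2.4 × 0.4 × 1.2 = 1.152.
Odds after that evidence = 0.25 × 1.152 = 0.288.
Target odds = 3.
Need 1.4ⁿ ≥ 3 ÷ 0.288 = 125/12.
1.4⁶ = 117649/15625 falls short of 125/12 but 1.4⁷ = 823543/78125 reaches it, so n = 7.

7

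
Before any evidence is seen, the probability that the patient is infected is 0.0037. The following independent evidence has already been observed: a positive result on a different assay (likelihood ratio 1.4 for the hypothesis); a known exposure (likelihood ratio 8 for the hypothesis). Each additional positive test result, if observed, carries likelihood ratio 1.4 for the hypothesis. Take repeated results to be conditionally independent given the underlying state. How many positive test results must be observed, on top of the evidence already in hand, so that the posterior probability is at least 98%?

Prior odds = 0.0037/0.9963 = 37/9963.
Combined Bayes factor of the evidence already in hand = 1.4 × 8 = 11.2.
Odds after that evidence = (37/9963) × 11.2 = 2072/49815.
Target odds = 0.98/0.02 = 49.
Need 1.4ⁿ ≥ 49 ÷ (2072/49815) = 348705/296.
1.4²¹ ≈1171.36 falls short of 348705/296 but 1.4²² ≈1639.9 reaches it, so n = 22.

22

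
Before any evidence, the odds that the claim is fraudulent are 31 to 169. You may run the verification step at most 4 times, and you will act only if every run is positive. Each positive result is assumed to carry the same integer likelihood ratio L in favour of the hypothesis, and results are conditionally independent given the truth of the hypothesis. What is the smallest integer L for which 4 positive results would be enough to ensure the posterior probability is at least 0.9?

3

Prior odds = 31/169.
Target odds = 0.9/0.1 = 9.
Need L⁴ ≥ 9 ÷ (31/169) = 1521/31.
2⁴ = 16 < 1521/31 ≤ 81 = 3⁴, so L = 3.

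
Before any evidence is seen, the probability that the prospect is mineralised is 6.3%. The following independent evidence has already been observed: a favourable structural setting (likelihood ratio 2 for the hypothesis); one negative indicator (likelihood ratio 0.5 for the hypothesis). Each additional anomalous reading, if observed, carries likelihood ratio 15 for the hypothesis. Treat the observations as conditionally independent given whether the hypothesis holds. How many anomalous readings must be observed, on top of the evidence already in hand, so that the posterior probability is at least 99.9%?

Prior odds = 0.063/0.937 = 63/937.
Combined Bayes factor of the evidence already in hand = 2 × 0.5 = 1.
Odds after that evidence = (63/937) × 1 = 63/937.
Target odds = 0.999/0.001 = 999.
Need 15ⁿ ≥ 999 ÷ (63/937) = 104007/7.
15³ = 3375 falls short of 104007/7 but 15⁴ = 50625 reaches it, so n = 4.

4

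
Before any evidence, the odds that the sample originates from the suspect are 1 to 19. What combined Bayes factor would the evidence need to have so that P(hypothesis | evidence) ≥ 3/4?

Prior odds = 1/19.
Target odds = 0.75/0.25 = 3.
Required Bayes factor = 3 ÷ (1/19) = 57.

57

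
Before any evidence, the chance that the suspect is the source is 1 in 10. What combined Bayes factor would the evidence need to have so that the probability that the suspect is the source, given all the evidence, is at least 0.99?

891

Prior odds = 0.1/0.9 = 1/9.
Target odds = 0.99/0.01 = 99.
Required Bayes factor = 99 ÷ (1/9) = 891.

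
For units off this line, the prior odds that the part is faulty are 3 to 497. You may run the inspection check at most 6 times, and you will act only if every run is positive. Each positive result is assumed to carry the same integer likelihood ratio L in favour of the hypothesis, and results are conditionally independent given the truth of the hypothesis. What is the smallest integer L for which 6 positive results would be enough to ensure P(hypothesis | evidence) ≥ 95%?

4

Prior odds = 3/497.
Target odds = 0.95/0.05 = 19.
Need L⁶ ≥ 19 ÷ (3/497) = 9443/3.
3⁶ = 729 < 9443/3 ≤ 4096 = 4⁶, so L = 4.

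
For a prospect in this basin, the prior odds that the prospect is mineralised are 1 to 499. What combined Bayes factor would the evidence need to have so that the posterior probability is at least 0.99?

Prior odds = 1/499.
Target odds = 0.99/0.01 = 99.
Required Bayes factor = 99 ÷ (1/499) = 49401.

49401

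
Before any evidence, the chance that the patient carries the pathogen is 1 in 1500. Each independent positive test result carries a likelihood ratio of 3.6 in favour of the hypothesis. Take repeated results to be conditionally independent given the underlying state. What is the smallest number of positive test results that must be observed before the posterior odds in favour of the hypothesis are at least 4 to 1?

Prior odds: (1/1500) ÷ (1499/1500) = 1/1499.
Likelihood ratio per positive test result = 3.6.
Target odds = 4.
Require 3.6ⁿ ≥ 4 ÷ (1/1499) = 5996.
3.6⁶ = 34012224/15625 falls short of 5996 but 3.6⁷ = 612220032/78125 reaches it, so n = 7.

7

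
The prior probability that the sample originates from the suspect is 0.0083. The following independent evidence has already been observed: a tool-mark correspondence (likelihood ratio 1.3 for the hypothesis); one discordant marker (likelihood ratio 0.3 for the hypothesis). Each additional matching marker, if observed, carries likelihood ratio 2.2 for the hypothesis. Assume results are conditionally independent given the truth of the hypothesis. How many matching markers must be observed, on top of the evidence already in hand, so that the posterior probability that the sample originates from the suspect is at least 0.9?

Prior odds = 0.0083/0.9917 = 83/9917.
Combined Bayes factor of the evidence already in hand = 1.3 × 0.3 = 0.39.
Odds after that evidence = (83/9917) × 0.39 = 3237/991700.
Target odds = 0.9/0.1 = 9.
Need 2.2ⁿ ≥ 9 ÷ (3237/991700) = 2975100/1079.
2.2¹⁰ ≈2655.99 falls short of 2975100/1079 but 2.2¹¹ ≈5843.18 reaches it, so n = 11.

11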